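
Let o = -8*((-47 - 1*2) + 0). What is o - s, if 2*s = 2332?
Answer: -774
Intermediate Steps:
s = 1166 (s = (½)*2332 = 1166)
o = 392 (o = -8*((-47 - 2) + 0) = -8*(-49 + 0) = -8*(-49) = 392)
o - s = 392 - 1*1166 = 392 - 1166 = -774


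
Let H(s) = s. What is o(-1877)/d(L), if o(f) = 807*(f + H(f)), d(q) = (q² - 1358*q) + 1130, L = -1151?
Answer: -3029478/2888989 ≈ -1.0486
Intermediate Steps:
d(q) = 1130 + q² - 1358*q
o(f) = 1614*f (o(f) = 807*(f + f) = 807*(2*f) = 1614*f)
o(-1877)/d(L) = (1614*(-1877))/(1130 + (-1151)² - 1358*(-1151)) = -3029478/(1130 + 1324801 + 1563058) = -3029478/2888989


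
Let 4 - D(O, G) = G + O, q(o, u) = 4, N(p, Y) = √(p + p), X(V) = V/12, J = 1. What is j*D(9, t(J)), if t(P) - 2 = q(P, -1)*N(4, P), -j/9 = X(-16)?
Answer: -84 - 96*√2 ≈ -219.76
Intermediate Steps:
X(V) = V/12 (X(V) = V*(1/12) = V/12)
N(p, Y) = √2*√p (N(p, Y) = √(2*p) = √2*√p)
j = 12 (j = -3*(-16)/4 = -9*(-4/3) = 12)
t(P) = 2 + 8*√2 (t(P) = 2 + 4*(√2*√4) = 2 + 4*(√2*2) = 2 + 4*(2*√2) = 2 + 8*√2)
D(O, G) = 4 - G - O (D(O, G) = 4 - (G + O) = 4 + (-G - O) = 4 - G - O)
j*D(9, t(J)) = 12*(4 - (2 + 8*√2) - 1*9) = 12*(4 + (-2 - 8*√2) - 9) = 12*(-7 - 8*√2) = -84 - 96*√2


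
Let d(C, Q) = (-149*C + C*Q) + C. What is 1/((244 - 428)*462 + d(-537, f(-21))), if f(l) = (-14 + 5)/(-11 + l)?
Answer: -32/181857 ≈ -0.00017596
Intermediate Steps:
f(l) = -9/(-11 + l)
d(C, Q) = -148*C + C*Q
1/((244 - 428)*462 + d(-537, f(-21))) = 1/((244 - 428)*462 - 537*(-148 - 9/(-11 - 21))) = 1/(-184*462 - 537*(-148 - 9/(-32))) = 1/(-85008 - 537*(-148 - 9*(-1/32))) = 1/(-85008 - 537*(-148 + 9/32)) = 1/(-85008 - 537*(-4727/32)) = 1/(-85008 + 2538399/32) = 1/(-181857/32) = -32/181857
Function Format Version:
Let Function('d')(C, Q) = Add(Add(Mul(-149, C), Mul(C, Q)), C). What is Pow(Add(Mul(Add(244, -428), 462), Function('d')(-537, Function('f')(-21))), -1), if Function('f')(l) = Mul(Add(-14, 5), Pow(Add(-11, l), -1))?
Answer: Rational(-32, 181857) ≈ -0.00017596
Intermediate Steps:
Function('f')(l) = Mul(-9, Pow(Add(-11, l), -1))
Function('d')(C, Q) = Add(Mul(-148, C), Mul(C, Q))
Pow(Add(Mul(Add(244, -428), 462), Function('d')(-537, Function('f')(-21))), -1) = Pow(Add(Mul(Add(244, -428), 462), Mul(-537, Add(-148, Mul(-9, Pow(Add(-11, -21), -1))))), -1) = Pow(Add(Mul(-184, 462), Mul(-537, Add(-148, Mul(-9, Pow(-32, -1))))), -1) = Pow(Add(-85008, Mul(-537, Add(-148, Mul(-9, Rational(-1, 32))))), -1) = Pow(Add(-85008, Mul(-537, Add(-148, Rational(9, 32)))), -1) = Pow(Add(-85008, Mul(-537, Rational(-4727, 32))), -1) = Pow(Add(-85008, Rational(2538399, 32)), -1) = Pow(Rational(-181857, 32), -1) = Rational(-32, 181857)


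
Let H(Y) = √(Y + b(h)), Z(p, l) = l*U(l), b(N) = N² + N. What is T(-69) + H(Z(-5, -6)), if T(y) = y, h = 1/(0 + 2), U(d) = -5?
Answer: -69 + √123/2 ≈ -63.455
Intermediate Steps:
h = ½ (h = 1/2 = ½ ≈ 0.50000)
b(N) = N + N²
Z(p, l) = -5*l (Z(p, l) = l*(-5) = -5*l)
H(Y) = √(¾ + Y) (H(Y) = √(Y + (1 + ½)/2) = √(Y + (½)*(3/2)) = √(Y + ¾) = √(¾ + Y))
T(-69) + H(Z(-5, -6)) = -69 + √(3 + 4*(-5*(-6)))/2 = -69 + √(3 + 4*30)/2 = -69 + √(3 + 120)/2 = -69 + √123/2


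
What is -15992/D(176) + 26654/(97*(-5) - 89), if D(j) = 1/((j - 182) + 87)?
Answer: -371779351/287 ≈ -1.2954e+6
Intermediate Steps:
D(j) = 1/(-95 + j) (D(j) = 1/((-182 + j) + 87) = 1/(-95 + j))
-15992/D(176) + 26654/(97*(-5) - 89) = -15992/(1/(-95 + 176)) + 26654/(97*(-5) - 89) = -15992/(1/81) + 26654/(-485 - 89) = -15992/1/81 + 26654/(-574) = -15992*81 + 26654*(-1/574) = -1295352 - 13327/287 = -371779351/287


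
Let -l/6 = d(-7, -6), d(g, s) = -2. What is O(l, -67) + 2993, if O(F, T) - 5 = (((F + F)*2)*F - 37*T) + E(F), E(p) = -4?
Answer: 6049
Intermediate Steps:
l = 12 (l = -6*(-2) = 12)
O(F, T) = 1 - 37*T + 4*F² (O(F, T) = 5 + ((((F + F)*2)*F - 37*T) - 4) = 5 + ((((2*F)*2)*F - 37*T) - 4) = 5 + (((4*F)*F - 37*T) - 4) = 5 + ((4*F² - 37*T) - 4) = 5 + ((-37*T + 4*F²) - 4) = 5 + (-4 - 37*T + 4*F²) = 1 - 37*T + 4*F²)
O(l, -67) + 2993 = (1 - 37*(-67) + 4*12²) + 2993 = (1 + 2479 + 4*144) + 2993 = (1 + 2479 + 576) + 2993 = 3056 + 2993 = 6049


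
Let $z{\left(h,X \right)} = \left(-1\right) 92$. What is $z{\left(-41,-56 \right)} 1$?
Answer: $-92$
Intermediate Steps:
$z{\left(h,X \right)} = -92$
$z{\left(-41,-56 \right)} 1 = \left(-92\right) 1 = -92$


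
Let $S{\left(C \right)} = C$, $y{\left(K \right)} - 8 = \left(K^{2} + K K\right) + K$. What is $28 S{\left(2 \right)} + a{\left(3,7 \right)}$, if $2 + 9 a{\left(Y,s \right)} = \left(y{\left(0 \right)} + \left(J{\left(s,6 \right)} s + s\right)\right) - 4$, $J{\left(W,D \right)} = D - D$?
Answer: $57$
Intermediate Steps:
$J{\left(W,D \right)} = 0$
$y{\left(K \right)} = 8 + K + 2 K^{2}$ ($y{\left(K \right)} = 8 + \left(\left(K^{2} + K K\right) + K\right) = 8 + \left(\left(K^{2} + K^{2}\right) + K\right) = 8 + \left(2 K^{2} + K\right) = 8 + \left(K + 2 K^{2}\right) = 8 + K + 2 K^{2}$)
$a{\left(Y,s \right)} = \frac{2}{9} + \frac{s}{9}$ ($a{\left(Y,s \right)} = - \frac{2}{9} + \frac{\left(\left(8 + 0 + 2 \cdot 0^{2}\right) + \left(0 s + s\right)\right) - 4}{9} = - \frac{2}{9} + \frac{\left(\left(8 + 0 + 2 \cdot 0\right) + \left(0 + s\right)\right) - 4}{9} = - \frac{2}{9} + \frac{\left(\left(8 + 0 + 0\right) + s\right) - 4}{9} = - \frac{2}{9} + \frac{\left(8 + s\right) - 4}{9} = - \frac{2}{9} + \frac{4 + s}{9} = - \frac{2}{9} + \left(\frac{4}{9} + \frac{s}{9}\right) = \frac{2}{9} + \frac{s}{9}$)
$28 S{\left(2 \right)} + a{\left(3,7 \right)} = 28 \cdot 2 + \left(\frac{2}{9} + \frac{1}{9} \cdot 7\right) = 56 + \left(\frac{2}{9} + \frac{7}{9}\right) = 56 + 1 = 57$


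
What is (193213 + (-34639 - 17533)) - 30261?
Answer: 110780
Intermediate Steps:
(193213 + (-34639 - 17533)) - 30261 = (193213 - 52172) - 30261 = 141041 - 30261 = 110780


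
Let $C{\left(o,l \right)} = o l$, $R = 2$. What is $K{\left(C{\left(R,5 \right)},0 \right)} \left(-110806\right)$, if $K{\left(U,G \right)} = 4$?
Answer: $-443224$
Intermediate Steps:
$C{\left(o,l \right)} = l o$
$K{\left(C{\left(R,5 \right)},0 \right)} \left(-110806\right) = 4 \left(-110806\right) = -443224$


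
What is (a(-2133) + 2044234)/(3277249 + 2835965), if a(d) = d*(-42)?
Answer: 1066910/3056607 ≈ 0.34905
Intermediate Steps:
a(d) = -42*d
(a(-2133) + 2044234)/(3277249 + 2835965) = (-42*(-2133) + 2044234)/(3277249 + 2835965) = (89586 + 2044234)/6113214 = 2133820*(1/6113214) = 1066910/3056607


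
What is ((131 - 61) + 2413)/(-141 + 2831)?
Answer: 2483/2690 ≈ 0.92305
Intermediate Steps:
((131 - 61) + 2413)/(-141 + 2831) = (70 + 2413)/2690 = 2483*(1/2690) = 2483/2690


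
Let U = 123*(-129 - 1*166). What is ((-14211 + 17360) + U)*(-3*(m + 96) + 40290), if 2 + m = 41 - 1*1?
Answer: -1321728768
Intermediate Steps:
m = 38 (m = -2 + (41 - 1*1) = -2 + (41 - 1) = -2 + 40 = 38)
U = -36285 (U = 123*(-129 - 166) = 123*(-295) = -36285)
((-14211 + 17360) + U)*(-3*(m + 96) + 40290) = ((-14211 + 17360) - 36285)*(-3*(38 + 96) + 40290) = (3149 - 36285)*(-3*134 + 40290) = -33136*(-402 + 40290) = -33136*39888 = -1321728768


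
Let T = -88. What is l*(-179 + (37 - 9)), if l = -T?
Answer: -13288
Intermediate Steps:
l = 88 (l = -1*(-88) = 88)
l*(-179 + (37 - 9)) = 88*(-179 + (37 - 9)) = 88*(-179 + 28) = 88*(-151) = -13288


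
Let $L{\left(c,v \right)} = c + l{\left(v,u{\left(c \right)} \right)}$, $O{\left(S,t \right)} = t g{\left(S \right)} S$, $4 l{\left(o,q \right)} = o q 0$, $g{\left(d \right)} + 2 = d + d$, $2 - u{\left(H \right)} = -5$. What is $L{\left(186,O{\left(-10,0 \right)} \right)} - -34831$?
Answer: $35017$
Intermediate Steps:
$u{\left(H \right)} = 7$ ($u{\left(H \right)} = 2 - -5 = 2 + 5 = 7$)
$g{\left(d \right)} = -2 + 2 d$ ($g{\left(d \right)} = -2 + \left(d + d\right) = -2 + 2 d$)
$l{\left(o,q \right)} = 0$ ($l{\left(o,q \right)} = \frac{o q 0}{4} = \frac{1}{4} \cdot 0 = 0$)
$O{\left(S,t \right)} = S t \left(-2 + 2 S\right)$ ($O{\left(S,t \right)} = t \left(-2 + 2 S\right) S = S t \left(-2 + 2 S\right)$)
$L{\left(c,v \right)} = c$ ($L{\left(c,v \right)} = c + 0 = c$)
$L{\left(186,O{\left(-10,0 \right)} \right)} - -34831 = 186 - -34831 = 186 + 34831 = 35017$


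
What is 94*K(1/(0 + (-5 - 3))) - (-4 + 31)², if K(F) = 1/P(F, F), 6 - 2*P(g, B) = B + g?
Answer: -17473/25 ≈ -698.92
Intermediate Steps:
P(g, B) = 3 - B/2 - g/2 (P(g, B) = 3 - (B + g)/2 = 3 + (-B/2 - g/2) = 3 - B/2 - g/2)
K(F) = 1/(3 - F) (K(F) = 1/(3 - F/2 - F/2) = 1/(3 - F))
94*K(1/(0 + (-5 - 3))) - (-4 + 31)² = 94*(-1/(-3 + 1/(0 + (-5 - 3)))) - (-4 + 31)² = 94*(-1/(-3 + 1/(0 - 8))) - 1*27² = 94*(-1/(-3 + 1/(-8))) - 1*729 = 94*(-1/(-3 - ⅛)) - 729 = 94*(-1/(-25/8)) - 729 = 94*(-1*(-8/25)) - 729 = 94*(8/25) - 729 = 752/25 - 729 = -17473/25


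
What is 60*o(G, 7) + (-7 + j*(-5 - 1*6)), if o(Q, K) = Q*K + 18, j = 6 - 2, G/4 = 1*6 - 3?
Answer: 6069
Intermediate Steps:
G = 12 (G = 4*(1*6 - 3) = 4*(6 - 3) = 4*3 = 12)
j = 4
o(Q, K) = 18 + K*Q (o(Q, K) = K*Q + 18 = 18 + K*Q)
60*o(G, 7) + (-7 + j*(-5 - 1*6)) = 60*(18 + 7*12) + (-7 + 4*(-5 - 1*6)) = 60*(18 + 84) + (-7 + 4*(-5 - 6)) = 60*102 + (-7 + 4*(-11)) = 6120 + (-7 - 44) = 6120 - 51 = 6069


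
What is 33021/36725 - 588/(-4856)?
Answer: 45486069/44584150 ≈ 1.0202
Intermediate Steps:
33021/36725 - 588/(-4856) = 33021*(1/36725) - 588*(-1/4856) = 33021/36725 + 147/1214 = 45486069/44584150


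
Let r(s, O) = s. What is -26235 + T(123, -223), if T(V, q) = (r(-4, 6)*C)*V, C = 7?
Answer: -29679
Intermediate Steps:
T(V, q) = -28*V (T(V, q) = (-4*7)*V = -28*V)
-26235 + T(123, -223) = -26235 - 28*123 = -26235 - 3444 = -29679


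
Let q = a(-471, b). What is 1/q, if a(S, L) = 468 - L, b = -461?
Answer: 1/929 ≈ 0.0010764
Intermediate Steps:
q = 929 (q = 468 - 1*(-461) = 468 + 461 = 929)
1/q = 1/929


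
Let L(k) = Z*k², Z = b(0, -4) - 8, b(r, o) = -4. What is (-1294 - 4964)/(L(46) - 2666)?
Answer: 3129/14029 ≈ 0.22304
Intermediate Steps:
Z = -12 (Z = -4 - 8 = -12)
L(k) = -12*k²
(-1294 - 4964)/(L(46) - 2666) = (-1294 - 4964)/(-12*46² - 2666) = -6258/(-12*2116 - 2666) = -6258/(-25392 - 2666) = -6258/(-28058) = -6258*(-1/28058) = 3129/14029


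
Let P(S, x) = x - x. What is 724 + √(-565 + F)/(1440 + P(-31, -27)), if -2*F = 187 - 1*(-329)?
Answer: 724 + I*√823/1440 ≈ 724.0 + 0.019922*I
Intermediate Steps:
F = -258 (F = -(187 - 1*(-329))/2 = -(187 + 329)/2 = -½*516 = -258)
P(S, x) = 0
724 + √(-565 + F)/(1440 + P(-31, -27)) = 724 + √(-565 - 258)/(1440 + 0) = 724 + √(-823)/1440 = 724 + (I*√823)/1440 = 724 + I*√823/1440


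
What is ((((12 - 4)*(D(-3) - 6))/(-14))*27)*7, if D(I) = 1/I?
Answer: 684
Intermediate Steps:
((((12 - 4)*(D(-3) - 6))/(-14))*27)*7 = ((((12 - 4)*(1/(-3) - 6))/(-14))*27)*7 = (((8*(-⅓ - 6))*(-1/14))*27)*7 = (((8*(-19/3))*(-1/14))*27)*7 = (-152/3*(-1/14)*27)*7 = ((76/21)*27)*7 = (684/7)*7 = 684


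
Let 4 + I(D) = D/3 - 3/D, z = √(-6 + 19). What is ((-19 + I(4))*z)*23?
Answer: -6187*√13/12 ≈ -1859.0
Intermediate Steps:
z = √13 ≈ 3.6056
I(D) = -4 - 3/D + D/3 (I(D) = -4 + (D/3 - 3/D) = -4 + (-3/D + D/3) = -4 - 3/D + D/3)
((-19 + I(4))*z)*23 = ((-19 + (-4 - 3/4 + (⅓)*4))*√13)*23 = ((-19 + (-4 - 3*¼ + 4/3))*√13)*23 = ((-19 + (-4 - ¾ + 4/3))*√13)*23 = ((-19 - 41/12)*√13)*23 = -269*√13/12*23 = -6187*√13/12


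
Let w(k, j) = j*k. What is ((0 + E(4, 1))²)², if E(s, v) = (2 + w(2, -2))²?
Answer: 256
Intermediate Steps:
E(s, v) = 4 (E(s, v) = (2 - 2*2)² = (2 - 4)² = (-2)² = 4)
((0 + E(4, 1))²)² = ((0 + 4)²)² = (4²)² = 16² = 256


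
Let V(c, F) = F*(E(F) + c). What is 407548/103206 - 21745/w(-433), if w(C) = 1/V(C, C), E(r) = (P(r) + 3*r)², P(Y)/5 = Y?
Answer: 5829916756104161339/51603 ≈ 1.1298e+14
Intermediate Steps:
P(Y) = 5*Y
E(r) = 64*r² (E(r) = (5*r + 3*r)² = (8*r)² = 64*r²)
V(c, F) = F*(c + 64*F²) (V(c, F) = F*(64*F² + c) = F*(c + 64*F²))
w(C) = 1/(C*(C + 64*C²))
407548/103206 - 21745/w(-433) = 407548/103206 - 21745/(1/((-433)²*(1 + 64*(-433)))) = 407548*(1/103206) - 21745/(1/(187489*(1 - 27712))) = 203774/51603 - 21745/((1/187489)/(-27711)) = 203774/51603 - 21745/((1/187489)*(-1/27711)) = 203774/51603 - 21745/(-1/5195507679) = 203774/51603 - 21745*(-5195507679) = 203774/51603 + 112976314479855 = 5829916756104161339/51603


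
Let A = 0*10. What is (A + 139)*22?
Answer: 3058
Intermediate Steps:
A = 0
(A + 139)*22 = (0 + 139)*22 = 139*22 = 3058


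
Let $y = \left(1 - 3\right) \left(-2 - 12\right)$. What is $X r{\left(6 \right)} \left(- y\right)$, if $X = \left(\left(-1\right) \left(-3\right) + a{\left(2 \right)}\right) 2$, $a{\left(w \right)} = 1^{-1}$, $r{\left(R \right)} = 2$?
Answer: $-448$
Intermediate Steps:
$a{\left(w \right)} = 1$
$X = 8$ ($X = \left(\left(-1\right) \left(-3\right) + 1\right) 2 = \left(3 + 1\right) 2 = 4 \cdot 2 = 8$)
$y = 28$ ($y = \left(-2\right) \left(-14\right) = 28$)
$X r{\left(6 \right)} \left(- y\right) = 8 \cdot 2 \left(\left(-1\right) 28\right) = 16 \left(-28\right) = -448$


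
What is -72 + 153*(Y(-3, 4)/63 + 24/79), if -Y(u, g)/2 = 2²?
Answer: -24856/553 ≈ -44.948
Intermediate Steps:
Y(u, g) = -8 (Y(u, g) = -2*2² = -2*4 = -8)
-72 + 153*(Y(-3, 4)/63 + 24/79) = -72 + 153*(-8/63 + 24/79) = -72 + 153*(880/4977) = -72 + 14960/553 = -24856/553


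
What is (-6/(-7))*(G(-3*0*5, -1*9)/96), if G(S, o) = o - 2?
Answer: -11/112 ≈ -0.098214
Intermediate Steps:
G(S, o) = -2 + o
(-6/(-7))*(G(-3*0*5, -1*9)/96) = (-6/(-7))*((-2 - 1*9)/96) = (-6*(-1/7))*((-2 - 9)*(1/96)) = 6*(-11*1/96)/7 = (6/7)*(-11/96) = -11/112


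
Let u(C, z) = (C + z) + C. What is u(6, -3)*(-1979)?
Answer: -17811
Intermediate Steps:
u(C, z) = z + 2*C
u(6, -3)*(-1979) = (-3 + 2*6)*(-1979) = (-3 + 12)*(-1979) = 9*(-1979) = -17811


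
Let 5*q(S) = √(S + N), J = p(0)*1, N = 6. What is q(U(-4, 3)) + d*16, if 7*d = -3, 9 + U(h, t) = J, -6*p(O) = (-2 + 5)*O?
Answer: -48/7 + I*√3/5 ≈ -6.8571 + 0.34641*I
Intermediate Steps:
p(O) = -O/2 (p(O) = -(-2 + 5)*O/6 = -O/2)
J = 0 (J = -½*0*1 = 0*1 = 0)
U(h, t) = -9 (U(h, t) = -9 + 0 = -9)
d = -3/7 (d = (⅐)*(-3) = -3/7 ≈ -0.42857)
q(S) = √(6 + S)/5 (q(S) = √(S + 6)/5 = √(6 + S)/5)
q(U(-4, 3)) + d*16 = √(6 - 9)/5 - 3/7*16 = √(-3)/5 - 48/7 = (I*√3)/5 - 48/7 = I*√3/5 - 48/7 = -48/7 + I*√3/5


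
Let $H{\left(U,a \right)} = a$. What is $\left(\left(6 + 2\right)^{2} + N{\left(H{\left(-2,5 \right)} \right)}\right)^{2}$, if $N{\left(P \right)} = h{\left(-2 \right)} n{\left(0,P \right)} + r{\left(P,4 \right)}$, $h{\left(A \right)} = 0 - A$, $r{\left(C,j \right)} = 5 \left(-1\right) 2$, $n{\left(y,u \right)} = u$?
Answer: $4096$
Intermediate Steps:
$r{\left(C,j \right)} = -10$ ($r{\left(C,j \right)} = \left(-5\right) 2 = -10$)
$h{\left(A \right)} = - A$
$N{\left(P \right)} = -10 + 2 P$ ($N{\left(P \right)} = \left(-1\right) \left(-2\right) P - 10 = 2 P - 10 = -10 + 2 P$)
$\left(\left(6 + 2\right)^{2} + N{\left(H{\left(-2,5 \right)} \right)}\right)^{2} = \left(\left(6 + 2\right)^{2} + \left(-10 + 2 \cdot 5\right)\right)^{2} = \left(8^{2} + \left(-10 + 10\right)\right)^{2} = \left(64 + 0\right)^{2} = 64^{2} = 4096$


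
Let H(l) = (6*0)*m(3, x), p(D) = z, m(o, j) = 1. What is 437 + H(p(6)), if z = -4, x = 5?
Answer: 437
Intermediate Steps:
p(D) = -4
H(l) = 0 (H(l) = (6*0)*1 = 0*1 = 0)
437 + H(p(6)) = 437 + 0 = 437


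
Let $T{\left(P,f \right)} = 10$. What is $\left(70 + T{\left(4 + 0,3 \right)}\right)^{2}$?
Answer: $6400$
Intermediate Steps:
$\left(70 + T{\left(4 + 0,3 \right)}\right)^{2} = \left(70 + 10\right)^{2} = 80^{2} = 6400$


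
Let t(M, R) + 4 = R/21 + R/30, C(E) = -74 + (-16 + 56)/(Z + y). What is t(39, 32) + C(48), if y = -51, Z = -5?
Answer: -7993/105 ≈ -76.124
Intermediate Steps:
C(E) = -523/7 (C(E) = -74 + (-16 + 56)/(-5 - 51) = -74 + 40/(-56) = -74 + 40*(-1/56) = -74 - 5/7 = -523/7)
t(M, R) = -4 + 17*R/210 (t(M, R) = -4 + (R/21 + R/30) = -4 + 17*R/210)
t(39, 32) + C(48) = (-4 + (17/210)*32) - 523/7 = (-4 + 272/105) - 523/7 = -148/105 - 523/7 = -7993/105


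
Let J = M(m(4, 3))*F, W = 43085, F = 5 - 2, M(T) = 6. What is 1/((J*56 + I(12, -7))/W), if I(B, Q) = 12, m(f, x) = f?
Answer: 8617/204 ≈ 42.240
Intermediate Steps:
F = 3
J = 18 (J = 6*3 = 18)
1/((J*56 + I(12, -7))/W) = 1/((18*56 + 12)/43085) = 1/((1008 + 12)*(1/43085)) = 1/(1020*(1/43085)) = 1/(204/8617) = 8617/204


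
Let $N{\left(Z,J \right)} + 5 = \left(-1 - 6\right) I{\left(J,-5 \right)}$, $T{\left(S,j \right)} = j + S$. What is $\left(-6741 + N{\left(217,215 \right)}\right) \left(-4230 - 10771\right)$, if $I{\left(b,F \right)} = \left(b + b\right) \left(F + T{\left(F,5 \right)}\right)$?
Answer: $-124568304$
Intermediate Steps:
$T{\left(S,j \right)} = S + j$
$I{\left(b,F \right)} = 2 b \left(5 + 2 F\right)$ ($I{\left(b,F \right)} = \left(b + b\right) \left(F + \left(F + 5\right)\right) = 2 b \left(F + \left(5 + F\right)\right) = 2 b \left(5 + 2 F\right)$)
$N{\left(Z,J \right)} = -5 + 70 J$ ($N{\left(Z,J \right)} = -5 + \left(-1 - 6\right) 2 J \left(5 + 2 \left(-5\right)\right) = -5 - 7 \cdot 2 J \left(5 - 10\right) = -5 - 7 \cdot 2 J \left(-5\right) = -5 - 7 \left(- 10 J\right) = -5 + 70 J$)
$\left(-6741 + N{\left(217,215 \right)}\right) \left(-4230 - 10771\right) = \left(-6741 + \left(-5 + 70 \cdot 215\right)\right) \left(-4230 - 10771\right) = \left(-6741 + \left(-5 + 15050\right)\right) \left(-15001\right) = \left(-6741 + 15045\right) \left(-15001\right) = 8304 \left(-15001\right) = -124568304$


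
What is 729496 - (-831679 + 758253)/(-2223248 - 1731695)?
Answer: 2885115025302/3954943 ≈ 7.2950e+5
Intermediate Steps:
729496 - (-831679 + 758253)/(-2223248 - 1731695) = 729496 - (-73426)/(-3954943) = 729496 - (-73426)*(-1)/3954943 = 729496 - 1*73426/3954943 = 729496 - 73426/3954943 = 2885115025302/3954943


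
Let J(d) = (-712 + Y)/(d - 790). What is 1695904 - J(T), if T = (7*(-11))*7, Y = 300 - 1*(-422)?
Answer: 2253856426/1329 ≈ 1.6959e+6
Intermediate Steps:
Y = 722 (Y = 300 + 422 = 722)
T = -539 (T = -77*7 = -539)
J(d) = 10/(-790 + d) (J(d) = (-712 + 722)/(d - 790) = 10/(-790 + d))
1695904 - J(T) = 1695904 - 10/(-790 - 539) = 1695904 - 10/(-1329) = 1695904 - 10*(-1)/1329 = 1695904 - 1*(-10/1329) = 1695904 + 10/1329 = 2253856426/1329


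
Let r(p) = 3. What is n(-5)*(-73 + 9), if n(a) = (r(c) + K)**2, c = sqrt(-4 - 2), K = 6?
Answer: -5184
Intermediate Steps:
c = I*sqrt(6) (c = sqrt(-6) = I*sqrt(6) ≈ 2.4495*I)
n(a) = 81 (n(a) = (3 + 6)**2 = 9**2 = 81)
n(-5)*(-73 + 9) = 81*(-73 + 9) = 81*(-64) = -5184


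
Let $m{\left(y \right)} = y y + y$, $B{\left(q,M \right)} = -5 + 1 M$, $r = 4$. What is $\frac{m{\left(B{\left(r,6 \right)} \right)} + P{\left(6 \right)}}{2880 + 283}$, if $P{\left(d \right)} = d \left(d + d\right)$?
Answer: $\frac{74}{3163} \approx 0.023396$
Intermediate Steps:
$B{\left(q,M \right)} = -5 + M$
$m{\left(y \right)} = y + y^{2}$ ($m{\left(y \right)} = y^{2} + y = y + y^{2}$)
$P{\left(d \right)} = 2 d^{2}$ ($P{\left(d \right)} = d 2 d = 2 d^{2}$)
$\frac{m{\left(B{\left(r,6 \right)} \right)} + P{\left(6 \right)}}{2880 + 283} = \frac{\left(-5 + 6\right) \left(1 + \left(-5 + 6\right)\right) + 2 \cdot 6^{2}}{2880 + 283} = \frac{1 \left(1 + 1\right) + 2 \cdot 36}{3163} = \left(1 \cdot 2 + 72\right) \frac{1}{3163} = \left(2 + 72\right) \frac{1}{3163} = 74 \cdot \frac{1}{3163} = \frac{74}{3163}$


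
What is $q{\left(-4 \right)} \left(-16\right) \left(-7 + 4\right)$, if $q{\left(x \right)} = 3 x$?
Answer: $-576$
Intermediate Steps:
$q{\left(-4 \right)} \left(-16\right) \left(-7 + 4\right) = 3 \left(-4\right) \left(-16\right) \left(-7 + 4\right) = \left(-12\right) \left(-16\right) \left(-3\right) = 192 \left(-3\right) = -576$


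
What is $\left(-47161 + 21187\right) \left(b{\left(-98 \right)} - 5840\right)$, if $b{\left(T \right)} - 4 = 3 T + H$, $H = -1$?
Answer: $159246594$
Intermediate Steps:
$b{\left(T \right)} = 3 + 3 T$ ($b{\left(T \right)} = 4 + \left(3 T - 1\right) = 4 + \left(-1 + 3 T\right) = 3 + 3 T$)
$\left(-47161 + 21187\right) \left(b{\left(-98 \right)} - 5840\right) = \left(-47161 + 21187\right) \left(\left(3 + 3 \left(-98\right)\right) - 5840\right) = - 25974 \left(\left(3 - 294\right) - 5840\right) = - 25974 \left(-291 - 5840\right) = \left(-25974\right) \left(-6131\right) = 159246594$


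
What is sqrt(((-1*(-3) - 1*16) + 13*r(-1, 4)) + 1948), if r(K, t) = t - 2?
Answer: sqrt(1961) ≈ 44.283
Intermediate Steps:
r(K, t) = -2 + t
sqrt(((-1*(-3) - 1*16) + 13*r(-1, 4)) + 1948) = sqrt(((-1*(-3) - 1*16) + 13*(-2 + 4)) + 1948) = sqrt(((3 - 16) + 13*2) + 1948) = sqrt((-13 + 26) + 1948) = sqrt(13 + 1948) = sqrt(1961)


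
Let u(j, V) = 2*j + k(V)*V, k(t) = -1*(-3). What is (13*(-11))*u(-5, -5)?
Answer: 3575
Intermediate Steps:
k(t) = 3
u(j, V) = 2*j + 3*V
(13*(-11))*u(-5, -5) = (13*(-11))*(2*(-5) + 3*(-5)) = -143*(-10 - 15) = -143*(-25) = 3575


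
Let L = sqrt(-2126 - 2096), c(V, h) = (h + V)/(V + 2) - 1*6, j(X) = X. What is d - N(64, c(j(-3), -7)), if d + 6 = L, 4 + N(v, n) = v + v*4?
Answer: -322 + I*sqrt(4222) ≈ -322.0 + 64.977*I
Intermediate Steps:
c(V, h) = -6 + (V + h)/(2 + V) (c(V, h) = (V + h)/(2 + V) - 6 = -6 + (V + h)/(2 + V))
N(v, n) = -4 + 5*v (N(v, n) = -4 + (v + v*4) = -4 + (v + 4*v) = -4 + 5*v)
L = I*sqrt(4222) (L = sqrt(-4222) = I*sqrt(4222) ≈ 64.977*I)
d = -6 + I*sqrt(4222) ≈ -6.0 + 64.977*I
d - N(64, c(j(-3), -7)) = (-6 + I*sqrt(4222)) - (-4 + 5*64) = (-6 + I*sqrt(4222)) - (-4 + 320) = (-6 + I*sqrt(4222)) - 1*316 = (-6 + I*sqrt(4222)) - 316 = -322 + I*sqrt(4222)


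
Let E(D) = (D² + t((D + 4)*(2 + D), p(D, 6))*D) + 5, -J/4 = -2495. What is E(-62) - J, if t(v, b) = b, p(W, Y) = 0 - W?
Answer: -9975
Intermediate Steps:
J = 9980 (J = -4*(-2495) = 9980)
p(W, Y) = -W
E(D) = 5 (E(D) = (D² + (-D)*D) + 5 = (D² - D²) + 5 = 0 + 5 = 5)
E(-62) - J = 5 - 1*9980 = 5 - 9980 = -9975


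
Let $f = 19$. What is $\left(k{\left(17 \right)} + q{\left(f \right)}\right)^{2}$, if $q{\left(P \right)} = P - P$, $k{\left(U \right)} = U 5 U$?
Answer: $2088025$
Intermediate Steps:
$k{\left(U \right)} = 5 U^{2}$ ($k{\left(U \right)} = 5 U U = 5 U^{2}$)
$q{\left(P \right)} = 0$
$\left(k{\left(17 \right)} + q{\left(f \right)}\right)^{2} = \left(5 \cdot 17^{2} + 0\right)^{2} = \left(5 \cdot 289 + 0\right)^{2} = \left(1445 + 0\right)^{2} = 1445^{2} = 2088025$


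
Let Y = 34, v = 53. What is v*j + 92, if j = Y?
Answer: 1894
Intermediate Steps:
j = 34
v*j + 92 = 53*34 + 92 = 1802 + 92 = 1894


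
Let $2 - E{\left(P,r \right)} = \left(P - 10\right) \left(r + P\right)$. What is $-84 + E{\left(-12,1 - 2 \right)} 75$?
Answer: $-21384$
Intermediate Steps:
$E{\left(P,r \right)} = 2 - \left(-10 + P\right) \left(P + r\right)$ ($E{\left(P,r \right)} = 2 - \left(P - 10\right) \left(r + P\right) = 2 - \left(-10 + P\right) \left(P + r\right)$)
$-84 + E{\left(-12,1 - 2 \right)} 75 = -84 + \left(2 - \left(-12\right)^{2} + 10 \left(-12\right) + 10 \left(1 - 2\right) - - 12 \left(1 - 2\right)\right) 75 = -84 + \left(2 - 144 - 120 + 10 \left(-1\right) - \left(-12\right) \left(-1\right)\right) 75 = -84 + \left(2 - 144 - 120 - 10 - 12\right) 75 = -84 - 21300 = -21384$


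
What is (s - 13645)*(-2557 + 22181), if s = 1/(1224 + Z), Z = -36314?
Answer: -427092321492/1595 ≈ -2.6777e+8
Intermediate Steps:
s = -1/35090 (s = 1/(1224 - 36314) = 1/(-35090) = -1/35090 ≈ -2.8498e-5)
(s - 13645)*(-2557 + 22181) = (-1/35090 - 13645)*(-2557 + 22181) = -478803051/35090*19624 = -427092321492/1595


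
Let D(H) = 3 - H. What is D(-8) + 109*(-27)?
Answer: -2932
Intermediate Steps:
D(-8) + 109*(-27) = (3 - 1*(-8)) + 109*(-27) = (3 + 8) - 2943 = 11 - 2943 = -2932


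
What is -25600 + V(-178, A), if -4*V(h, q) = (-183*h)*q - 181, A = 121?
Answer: -4043673/4 ≈ -1.0109e+6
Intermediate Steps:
V(h, q) = 181/4 + 183*h*q/4 (V(h, q) = -((-183*h)*q - 181)/4 = -(-183*h*q - 181)/4 = -(-181 - 183*h*q)/4 = 181/4 + 183*h*q/4)
-25600 + V(-178, A) = -25600 + (181/4 + (183/4)*(-178)*121) = -25600 + (181/4 - 1970727/2) = -25600 - 3941273/4 = -4043673/4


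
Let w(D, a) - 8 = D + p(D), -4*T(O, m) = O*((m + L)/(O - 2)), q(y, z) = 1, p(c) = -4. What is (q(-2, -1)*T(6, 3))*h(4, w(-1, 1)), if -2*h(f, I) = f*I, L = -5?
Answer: -9/2 ≈ -4.5000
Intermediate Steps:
T(O, m) = -O*(-5 + m)/(4*(-2 + O)) (T(O, m) = -O*(m - 5)/(O - 2)/4 = -O*(-5 + m)/(-2 + O)/4 = -O*(-5 + m)/(4*(-2 + O)))
w(D, a) = 4 + D (w(D, a) = 8 + (D - 4) = 8 + (-4 + D) = 4 + D)
h(f, I) = -I*f/2 (h(f, I) = -f*I/2 = -I*f/2)
(q(-2, -1)*T(6, 3))*h(4, w(-1, 1)) = (1*((1/4)*6*(5 - 1*3)/(-2 + 6)))*(-1/2*(4 - 1)*4) = (1*((1/4)*6*(5 - 3)/4))*(-1/2*3*4) = (1*((1/4)*6*(1/4)*2))*(-6) = (1*(3/4))*(-6) = (3/4)*(-6) = -9/2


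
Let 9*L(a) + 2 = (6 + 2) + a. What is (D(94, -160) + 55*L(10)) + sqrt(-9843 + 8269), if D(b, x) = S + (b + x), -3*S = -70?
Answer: 496/9 + I*sqrt(1574) ≈ 55.111 + 39.674*I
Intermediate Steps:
S = 70/3 (S = -1/3*(-70) = 70/3 ≈ 23.333)
L(a) = 2/3 + a/9 (L(a) = -2/9 + ((6 + 2) + a)/9 = -2/9 + (8 + a)/9 = -2/9 + (8/9 + a/9) = 2/3 + a/9)
D(b, x) = 70/3 + b + x (D(b, x) = 70/3 + (b + x) = 70/3 + b + x)
(D(94, -160) + 55*L(10)) + sqrt(-9843 + 8269) = ((70/3 + 94 - 160) + 55*(2/3 + (1/9)*10)) + sqrt(-9843 + 8269) = (-128/3 + 55*(2/3 + 10/9)) + sqrt(-1574) = (-128/3 + 55*(16/9)) + I*sqrt(1574) = (-128/3 + 880/9) + I*sqrt(1574) = 496/9 + I*sqrt(1574)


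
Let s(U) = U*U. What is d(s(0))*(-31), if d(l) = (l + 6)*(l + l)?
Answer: 0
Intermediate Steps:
s(U) = U²
d(l) = 2*l*(6 + l) (d(l) = (6 + l)*(2*l) = 2*l*(6 + l))
d(s(0))*(-31) = (2*0²*(6 + 0²))*(-31) = (2*0*(6 + 0))*(-31) = (2*0*6)*(-31) = 0*(-31) = 0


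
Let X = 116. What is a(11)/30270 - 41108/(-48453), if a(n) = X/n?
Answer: 2282225218/2688899235 ≈ 0.84876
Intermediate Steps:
a(n) = 116/n
a(11)/30270 - 41108/(-48453) = (116/11)/30270 - 41108/(-48453) = (116*(1/11))*(1/30270) - 41108*(-1/48453) = (116/11)*(1/30270) + 41108/48453 = 58/166485 + 41108/48453 = 2282225218/2688899235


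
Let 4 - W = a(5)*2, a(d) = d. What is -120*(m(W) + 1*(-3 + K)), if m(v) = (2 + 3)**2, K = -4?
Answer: -2160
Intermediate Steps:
W = -6 (W = 4 - 5*2 = 4 - 1*10 = 4 - 10 = -6)
m(v) = 25 (m(v) = 5**2 = 25)
-120*(m(W) + 1*(-3 + K)) = -120*(25 + 1*(-3 - 4)) = -120*(25 + 1*(-7)) = -120*(25 - 7) = -120*18 = -2160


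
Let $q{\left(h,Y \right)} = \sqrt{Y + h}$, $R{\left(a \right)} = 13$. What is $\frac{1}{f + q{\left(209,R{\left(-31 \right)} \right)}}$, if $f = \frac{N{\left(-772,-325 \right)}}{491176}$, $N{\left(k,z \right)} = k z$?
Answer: $- \frac{7702253650}{3343462923167} + \frac{15078366436 \sqrt{222}}{3343462923167} \approx 0.064891$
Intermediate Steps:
$f = \frac{62725}{122794}$ ($f = \frac{\left(-772\right) \left(-325\right)}{491176} = 250900 \cdot \frac{1}{491176} = \frac{62725}{122794} \approx 0.51081$)
$\frac{1}{f + q{\left(209,R{\left(-31 \right)} \right)}} = \frac{1}{\frac{62725}{122794} + \sqrt{13 + 209}} = \frac{1}{\frac{62725}{122794} + \sqrt{222}}$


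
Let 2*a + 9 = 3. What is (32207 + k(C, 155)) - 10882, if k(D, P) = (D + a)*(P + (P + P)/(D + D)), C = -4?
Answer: 82045/4 ≈ 20511.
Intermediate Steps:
a = -3 (a = -9/2 + (½)*3 = -9/2 + 3/2 = -3)
k(D, P) = (-3 + D)*(P + P/D) (k(D, P) = (D - 3)*(P + (P + P)/(D + D)) = (-3 + D)*(P + (2*P)/((2*D))) = (-3 + D)*(P + (2*P)*(1/(2*D))) = (-3 + D)*(P + P/D))
(32207 + k(C, 155)) - 10882 = (32207 + 155*(-3 - 4*(-2 - 4))/(-4)) - 10882 = (32207 + 155*(-¼)*(-3 - 4*(-6))) - 10882 = (32207 + 155*(-¼)*(-3 + 24)) - 10882 = (32207 + 155*(-¼)*21) - 10882 = (32207 - 3255/4) - 10882 = 125573/4 - 10882 = 82045/4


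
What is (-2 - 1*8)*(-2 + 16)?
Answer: -140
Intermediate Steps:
(-2 - 1*8)*(-2 + 16) = (-2 - 8)*14 = -10*14 = -140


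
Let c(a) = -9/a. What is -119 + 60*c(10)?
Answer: -173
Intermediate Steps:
-119 + 60*c(10) = -119 + 60*(-9/10) = -119 - 54 = -173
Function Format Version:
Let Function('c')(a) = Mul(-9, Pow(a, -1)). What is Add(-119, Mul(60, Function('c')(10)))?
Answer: -173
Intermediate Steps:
Add(-119, Mul(60, Function('c')(10))) = Add(-119, Mul(60, Mul(-9, Pow(10, -1)))) = Add(-119, Mul(60, Mul(-9, Rational(1, 10)))) = Add(-119, Mul(60, Rational(-9, 10))) = Add(-119, -54) = -173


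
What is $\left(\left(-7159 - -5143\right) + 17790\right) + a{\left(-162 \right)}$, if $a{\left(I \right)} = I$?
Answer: $15612$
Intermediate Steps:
$\left(\left(-7159 - -5143\right) + 17790\right) + a{\left(-162 \right)} = \left(\left(-7159 - -5143\right) + 17790\right) - 162 = \left(\left(-7159 + 5143\right) + 17790\right) - 162 = \left(-2016 + 17790\right) - 162 = 15774 - 162 = 15612$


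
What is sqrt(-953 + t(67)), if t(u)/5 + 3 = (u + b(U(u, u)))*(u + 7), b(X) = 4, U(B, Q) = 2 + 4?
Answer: sqrt(25302) ≈ 159.07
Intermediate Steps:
U(B, Q) = 6
t(u) = -15 + 5*(4 + u)*(7 + u) (t(u) = -15 + 5*((u + 4)*(u + 7)) = -15 + 5*((4 + u)*(7 + u)) = -15 + 5*(4 + u)*(7 + u))
sqrt(-953 + t(67)) = sqrt(-953 + (125 + 5*67**2 + 55*67)) = sqrt(-953 + (125 + 5*4489 + 3685)) = sqrt(-953 + (125 + 22445 + 3685)) = sqrt(-953 + 26255) = sqrt(25302)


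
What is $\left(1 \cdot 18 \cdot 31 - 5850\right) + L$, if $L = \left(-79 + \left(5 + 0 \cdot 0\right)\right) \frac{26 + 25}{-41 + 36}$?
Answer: $- \frac{22686}{5} \approx -4537.2$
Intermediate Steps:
$L = \frac{3774}{5}$ ($L = \left(-79 + \left(5 + 0\right)\right) \frac{51}{-5} = \left(-79 + 5\right) 51 \left(- \frac{1}{5}\right) = \left(-74\right) \left(- \frac{51}{5}\right) = \frac{3774}{5} \approx 754.8$)
$\left(1 \cdot 18 \cdot 31 - 5850\right) + L = \left(1 \cdot 18 \cdot 31 - 5850\right) + \frac{3774}{5} = \left(18 \cdot 31 - 5850\right) + \frac{3774}{5} = \left(558 - 5850\right) + \frac{3774}{5} = -5292 + \frac{3774}{5} = - \frac{22686}{5}$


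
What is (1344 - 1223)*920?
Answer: 111320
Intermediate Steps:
(1344 - 1223)*920 = 121*920 = 111320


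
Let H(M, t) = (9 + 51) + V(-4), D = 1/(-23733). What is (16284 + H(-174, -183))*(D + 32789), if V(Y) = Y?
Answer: 12715483030240/23733 ≈ 5.3577e+8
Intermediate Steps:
D = -1/23733 ≈ -4.2135e-5
H(M, t) = 56 (H(M, t) = (9 + 51) - 4 = 60 - 4 = 56)
(16284 + H(-174, -183))*(D + 32789) = (16284 + 56)*(-1/23733 + 32789) = 16340*(778181336/23733) = 12715483030240/23733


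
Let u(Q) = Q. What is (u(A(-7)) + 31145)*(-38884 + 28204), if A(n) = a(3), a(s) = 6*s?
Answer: -332820840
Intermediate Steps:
A(n) = 18 (A(n) = 6*3 = 18)
(u(A(-7)) + 31145)*(-38884 + 28204) = (18 + 31145)*(-38884 + 28204) = 31163*(-10680) = -332820840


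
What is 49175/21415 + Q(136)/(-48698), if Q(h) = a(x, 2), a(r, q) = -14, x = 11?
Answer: 239502396/104286767 ≈ 2.2966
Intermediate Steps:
Q(h) = -14
49175/21415 + Q(136)/(-48698) = 49175/21415 - 14/(-48698) = 49175*(1/21415) - 14*(-1/48698) = 9835/4283 + 7/24349 = 239502396/104286767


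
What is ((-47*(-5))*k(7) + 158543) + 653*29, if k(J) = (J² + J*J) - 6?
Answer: 199100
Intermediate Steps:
k(J) = -6 + 2*J² (k(J) = (J² + J²) - 6 = 2*J² - 6 = -6 + 2*J²)
((-47*(-5))*k(7) + 158543) + 653*29 = ((-47*(-5))*(-6 + 2*7²) + 158543) + 653*29 = (235*(-6 + 2*49) + 158543) + 18937 = (235*(-6 + 98) + 158543) + 18937 = (235*92 + 158543) + 18937 = (21620 + 158543) + 18937 = 180163 + 18937 = 199100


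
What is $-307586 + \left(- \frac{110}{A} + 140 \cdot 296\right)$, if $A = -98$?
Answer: $- \frac{13041099}{49} \approx -2.6615 \cdot 10^{5}$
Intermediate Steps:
$-307586 + \left(- \frac{110}{A} + 140 \cdot 296\right) = -307586 + \left(- \frac{110}{-98} + 140 \cdot 296\right) = -307586 + \left(\left(-110\right) \left(- \frac{1}{98}\right) + 41440\right) = -307586 + \left(\frac{55}{49} + 41440\right) = -307586 + \frac{2030615}{49} = - \frac{13041099}{49}$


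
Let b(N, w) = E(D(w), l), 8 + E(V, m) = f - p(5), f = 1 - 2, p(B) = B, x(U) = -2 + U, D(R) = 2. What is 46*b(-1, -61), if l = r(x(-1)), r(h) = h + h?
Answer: -644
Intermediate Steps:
f = -1
r(h) = 2*h
l = -6 (l = 2*(-2 - 1) = 2*(-3) = -6)
E(V, m) = -14 (E(V, m) = -8 + (-1 - 1*5) = -8 + (-1 - 5) = -8 - 6 = -14)
b(N, w) = -14
46*b(-1, -61) = 46*(-14) = -644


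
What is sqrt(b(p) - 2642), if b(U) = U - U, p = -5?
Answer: I*sqrt(2642) ≈ 51.4*I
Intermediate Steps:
b(U) = 0
sqrt(b(p) - 2642) = sqrt(0 - 2642) = sqrt(-2642) = I*sqrt(2642)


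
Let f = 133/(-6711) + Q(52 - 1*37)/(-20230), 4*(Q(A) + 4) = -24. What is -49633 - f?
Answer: -673834866101/13576353 ≈ -49633.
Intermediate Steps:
Q(A) = -10 (Q(A) = -4 + (¼)*(-24) = -4 - 6 = -10)
f = -262348/13576353 (f = 133/(-6711) - 10/(-20230) = 133*(-1/6711) - 10*(-1/20230) = -133/6711 + 1/2023 = -262348/13576353 ≈ -0.019324)
-49633 - f = -49633 - 1*(-262348/13576353) = -49633 + 262348/13576353 = -673834866101/13576353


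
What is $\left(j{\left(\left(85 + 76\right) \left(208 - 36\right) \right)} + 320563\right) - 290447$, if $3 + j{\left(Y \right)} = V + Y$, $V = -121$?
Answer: $57684$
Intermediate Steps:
$j{\left(Y \right)} = -124 + Y$ ($j{\left(Y \right)} = -3 + \left(-121 + Y\right) = -124 + Y$)
$\left(j{\left(\left(85 + 76\right) \left(208 - 36\right) \right)} + 320563\right) - 290447 = \left(\left(-124 + \left(85 + 76\right) \left(208 - 36\right)\right) + 320563\right) - 290447 = \left(\left(-124 + 161 \cdot 172\right) + 320563\right) - 290447 = \left(\left(-124 + 27692\right) + 320563\right) - 290447 = \left(27568 + 320563\right) - 290447 = 348131 - 290447 = 57684$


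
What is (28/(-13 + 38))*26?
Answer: 728/25 ≈ 29.120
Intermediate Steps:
(28/(-13 + 38))*26 = (28/25)*26 = 728/25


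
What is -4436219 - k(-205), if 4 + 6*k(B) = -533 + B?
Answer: -13308286/3 ≈ -4.4361e+6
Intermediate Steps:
k(B) = -179/2 + B/6 (k(B) = -⅔ + (-533 + B)/6 = -⅔ + (-533/6 + B/6) = -179/2 + B/6)
-4436219 - k(-205) = -4436219 - (-179/2 + (⅙)*(-205)) = -4436219 - (-179/2 - 205/6) = -4436219 - 1*(-371/3) = -4436219 + 371/3 = -13308286/3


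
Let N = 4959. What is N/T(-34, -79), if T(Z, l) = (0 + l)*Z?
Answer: 4959/2686 ≈ 1.8462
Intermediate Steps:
T(Z, l) = Z*l (T(Z, l) = l*Z = Z*l)
N/T(-34, -79) = 4959/((-34*(-79))) = 4959/2686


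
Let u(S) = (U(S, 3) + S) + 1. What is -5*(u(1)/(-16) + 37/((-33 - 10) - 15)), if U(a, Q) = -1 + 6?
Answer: 2495/464 ≈ 5.3772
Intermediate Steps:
U(a, Q) = 5
u(S) = 6 + S (u(S) = (5 + S) + 1 = 6 + S)
-5*(u(1)/(-16) + 37/((-33 - 10) - 15)) = -5*((6 + 1)/(-16) + 37/((-33 - 10) - 15)) = -5*(7*(-1/16) + 37/(-43 - 15)) = -5*(-7/16 + 37/(-58)) = -5*(-7/16 + 37*(-1/58)) = -5*(-7/16 - 37/58) = -5*(-499/464) = 2495/464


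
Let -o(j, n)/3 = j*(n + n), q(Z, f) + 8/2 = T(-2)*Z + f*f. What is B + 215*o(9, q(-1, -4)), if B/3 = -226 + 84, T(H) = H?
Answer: -162966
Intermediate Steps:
B = -426 (B = 3*(-226 + 84) = 3*(-142) = -426)
q(Z, f) = -4 + f² - 2*Z (q(Z, f) = -4 + (-2*Z + f*f) = -4 + (-2*Z + f²) = -4 + (f² - 2*Z) = -4 + f² - 2*Z)
o(j, n) = -6*j*n (o(j, n) = -3*j*(n + n) = -3*j*2*n = -6*j*n)
B + 215*o(9, q(-1, -4)) = -426 + 215*(-6*9*(-4 + (-4)² - 2*(-1))) = -426 + 215*(-6*9*(-4 + 16 + 2)) = -426 + 215*(-6*9*14) = -426 + 215*(-756) = -426 - 162540 = -162966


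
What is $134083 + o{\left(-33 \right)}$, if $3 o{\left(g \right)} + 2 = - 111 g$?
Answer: $\frac{405910}{3} \approx 1.353 \cdot 10^{5}$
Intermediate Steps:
$o{\left(g \right)} = - \frac{2}{3} - 37 g$ ($o{\left(g \right)} = - \frac{2}{3} + \frac{\left(-111\right) g}{3} = - \frac{2}{3} - 37 g$)
$134083 + o{\left(-33 \right)} = 134083 - - \frac{3661}{3} = 134083 + \left(- \frac{2}{3} + 1221\right) = 134083 + \frac{3661}{3} = \frac{405910}{3}$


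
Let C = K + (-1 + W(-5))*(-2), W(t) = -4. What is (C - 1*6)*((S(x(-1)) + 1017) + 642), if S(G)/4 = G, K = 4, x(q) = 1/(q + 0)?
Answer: 13240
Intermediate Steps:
x(q) = 1/q
S(G) = 4*G
C = 14 (C = 4 + (-1 - 4)*(-2) = 4 - 5*(-2) = 4 + 10 = 14)
(C - 1*6)*((S(x(-1)) + 1017) + 642) = (14 - 1*6)*((4/(-1) + 1017) + 642) = (14 - 6)*((4*(-1) + 1017) + 642) = 8*((-4 + 1017) + 642) = 8*(1013 + 642) = 8*1655 = 13240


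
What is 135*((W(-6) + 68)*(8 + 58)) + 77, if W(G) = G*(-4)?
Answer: 819797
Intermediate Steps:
W(G) = -4*G
135*((W(-6) + 68)*(8 + 58)) + 77 = 135*((-4*(-6) + 68)*(8 + 58)) + 77 = 135*((24 + 68)*66) + 77 = 135*(92*66) + 77 = 135*6072 + 77 = 819720 + 77 = 819797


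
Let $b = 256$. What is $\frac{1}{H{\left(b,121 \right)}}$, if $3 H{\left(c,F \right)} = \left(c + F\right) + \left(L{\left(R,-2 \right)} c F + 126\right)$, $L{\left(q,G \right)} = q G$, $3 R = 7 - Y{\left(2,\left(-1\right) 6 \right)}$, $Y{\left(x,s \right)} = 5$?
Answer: $- \frac{9}{122395} \approx -7.3532 \cdot 10^{-5}$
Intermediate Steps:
$R = \frac{2}{3}$ ($R = \frac{7 - 5}{3} = \frac{1}{3} \cdot 2 = \frac{2}{3} \approx 0.66667$)
$L{\left(q,G \right)} = G q$
$H{\left(c,F \right)} = 42 + \frac{F}{3} + \frac{c}{3} - \frac{4 F c}{9}$ ($H{\left(c,F \right)} = \frac{\left(c + F\right) + \left(\left(-2\right) \frac{2}{3} c F + 126\right)}{3} = \frac{\left(F + c\right) + \left(- \frac{4 c}{3} F + 126\right)}{3} = \frac{\left(F + c\right) - \left(-126 + \frac{4 F c}{3}\right)}{3} = \frac{126 + F + c - \frac{4 F c}{3}}{3} = 42 + \frac{F}{3} + \frac{c}{3} - \frac{4 F c}{9}$)
$\frac{1}{H{\left(b,121 \right)}} = \frac{1}{42 + \frac{1}{3} \cdot 121 + \frac{1}{3} \cdot 256 - \frac{484}{9} \cdot 256} = \frac{1}{42 + \frac{121}{3} + \frac{256}{3} - \frac{123904}{9}} = \frac{1}{- \frac{122395}{9}} = - \frac{9}{122395}$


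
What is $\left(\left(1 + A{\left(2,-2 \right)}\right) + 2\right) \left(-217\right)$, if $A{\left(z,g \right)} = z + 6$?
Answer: $-2387$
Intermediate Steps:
$A{\left(z,g \right)} = 6 + z$
$\left(\left(1 + A{\left(2,-2 \right)}\right) + 2\right) \left(-217\right) = \left(\left(1 + \left(6 + 2\right)\right) + 2\right) \left(-217\right) = \left(\left(1 + 8\right) + 2\right) \left(-217\right) = \left(9 + 2\right) \left(-217\right) = 11 \left(-217\right) = -2387$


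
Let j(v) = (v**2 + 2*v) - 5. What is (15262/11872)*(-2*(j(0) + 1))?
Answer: 7631/742 ≈ 10.284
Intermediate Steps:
j(v) = -5 + v**2 + 2*v
(15262/11872)*(-2*(j(0) + 1)) = (15262/11872)*(-2*((-5 + 0**2 + 2*0) + 1)) = (15262*(1/11872))*(-2*((-5 + 0 + 0) + 1)) = 7631*(-2*(-5 + 1))/5936 = 7631*(-2*(-4))/5936 = (7631/5936)*8 = 7631/742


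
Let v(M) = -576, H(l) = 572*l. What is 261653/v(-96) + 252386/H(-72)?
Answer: -37921151/82368 ≈ -460.39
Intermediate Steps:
261653/v(-96) + 252386/H(-72) = 261653/(-576) + 252386/((572*(-72))) = 261653*(-1/576) + 252386/(-41184) = -261653/576 + 252386*(-1/41184) = -261653/576 - 126193/20592 = -37921151/82368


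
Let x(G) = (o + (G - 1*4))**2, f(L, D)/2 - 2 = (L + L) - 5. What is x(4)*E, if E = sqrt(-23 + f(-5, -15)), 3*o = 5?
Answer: 175*I/9 ≈ 19.444*I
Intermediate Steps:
o = 5/3 (o = (1/3)*5 = 5/3 ≈ 1.6667)
f(L, D) = -6 + 4*L (f(L, D) = 4 + 2*((L + L) - 5) = 4 + 2*(2*L - 5) = 4 + 2*(-5 + 2*L) = 4 + (-10 + 4*L) = -6 + 4*L)
x(G) = (-7/3 + G)**2 (x(G) = (5/3 + (G - 1*4))**2 = (5/3 + (G - 4))**2 = (5/3 + (-4 + G))**2 = (-7/3 + G)**2)
E = 7*I (E = sqrt(-23 + (-6 + 4*(-5))) = sqrt(-23 + (-6 - 20)) = sqrt(-23 - 26) = sqrt(-49) = 7*I ≈ 7.0*I)
x(4)*E = ((-7 + 3*4)**2/9)*(7*I) = ((-7 + 12)**2/9)*(7*I) = ((1/9)*5**2)*(7*I) = ((1/9)*25)*(7*I) = 25*(7*I)/9 = 175*I/9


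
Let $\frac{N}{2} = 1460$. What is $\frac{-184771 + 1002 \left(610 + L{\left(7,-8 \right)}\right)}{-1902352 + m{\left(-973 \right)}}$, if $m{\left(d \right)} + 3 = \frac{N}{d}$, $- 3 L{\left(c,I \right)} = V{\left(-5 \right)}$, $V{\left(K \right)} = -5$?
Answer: $- \frac{1974217}{8772485} \approx -0.22505$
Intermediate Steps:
$N = 2920$ ($N = 2 \cdot 1460 = 2920$)
$L{\left(c,I \right)} = \frac{5}{3}$ ($L{\left(c,I \right)} = \left(- \frac{1}{3}\right) \left(-5\right) = \frac{5}{3}$)
$m{\left(d \right)} = -3 + \frac{2920}{d}$
$\frac{-184771 + 1002 \left(610 + L{\left(7,-8 \right)}\right)}{-1902352 + m{\left(-973 \right)}} = \frac{-184771 + 1002 \left(610 + \frac{5}{3}\right)}{-1902352 + \left(-3 + \frac{2920}{-973}\right)} = \frac{-184771 + 1002 \cdot \frac{1835}{3}}{-1902352 + \left(-3 + 2920 \left(- \frac{1}{973}\right)\right)} = \frac{-184771 + 612890}{-1902352 - \frac{5839}{973}} = \frac{428119}{-1902352 - \frac{5839}{973}} = \frac{428119}{- \frac{1850994335}{973}} = 428119 \left(- \frac{973}{1850994335}\right) = - \frac{1974217}{8772485}$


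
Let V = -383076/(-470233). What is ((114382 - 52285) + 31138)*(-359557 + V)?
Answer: -15763724752735675/470233 ≈ -3.3523e+10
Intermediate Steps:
V = 383076/470233 (V = -383076*(-1/470233) = 383076/470233 ≈ 0.81465)
((114382 - 52285) + 31138)*(-359557 + V) = ((114382 - 52285) + 31138)*(-359557 + 383076/470233) = (62097 + 31138)*(-169075183705/470233) = 93235*(-169075183705/470233) = -15763724752735675/470233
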